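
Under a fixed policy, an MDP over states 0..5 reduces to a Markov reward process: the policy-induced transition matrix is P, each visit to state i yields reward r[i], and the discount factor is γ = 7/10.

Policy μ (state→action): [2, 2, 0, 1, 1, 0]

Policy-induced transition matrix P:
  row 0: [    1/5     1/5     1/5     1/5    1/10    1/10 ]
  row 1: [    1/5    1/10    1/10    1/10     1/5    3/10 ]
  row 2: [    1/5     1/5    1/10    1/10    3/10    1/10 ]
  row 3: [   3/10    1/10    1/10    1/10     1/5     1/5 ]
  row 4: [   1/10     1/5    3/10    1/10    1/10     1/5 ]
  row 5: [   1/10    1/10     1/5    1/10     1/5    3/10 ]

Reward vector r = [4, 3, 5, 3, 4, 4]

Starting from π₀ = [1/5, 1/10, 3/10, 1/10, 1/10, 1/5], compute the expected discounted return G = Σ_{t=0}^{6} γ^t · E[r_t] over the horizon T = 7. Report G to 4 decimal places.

G = 12.1202

t=0: π = [0.2000, 0.1000, 0.3000, 0.1000, 0.1000, 0.2000], E[r] = 4.1000, γ^t·E[r] = 4.100000, running G = 4.100000
t=1: π = [0.1800, 0.1600, 0.1600, 0.1200, 0.2000, 0.1800], E[r] = 3.8800, γ^t·E[r] = 2.716000, running G = 6.816000
t=2: π = [0.1740, 0.1540, 0.1760, 0.1180, 0.1780, 0.2000], E[r] = 3.9040, γ^t·E[r] = 1.912960, running G = 8.728960
t=3: π = [0.1740, 0.1528, 0.1730, 0.1174, 0.1824, 0.2004], E[r] = 3.9028, γ^t·E[r] = 1.338660, running G = 10.067620
t=4: π = [0.1735, 0.1529, 0.1739, 0.1174, 0.1817, 0.2006], E[r] = 3.9036, γ^t·E[r] = 0.937250, running G = 11.004870
t=5: π = [0.1735, 0.1529, 0.1737, 0.1173, 0.1819, 0.2006], E[r] = 3.9035, γ^t·E[r] = 0.656060, running G = 11.660930
t=6: π = [0.1735, 0.1529, 0.1738, 0.1174, 0.1818, 0.2006], E[r] = 3.9035, γ^t·E[r] = 0.459246, running G = 12.120175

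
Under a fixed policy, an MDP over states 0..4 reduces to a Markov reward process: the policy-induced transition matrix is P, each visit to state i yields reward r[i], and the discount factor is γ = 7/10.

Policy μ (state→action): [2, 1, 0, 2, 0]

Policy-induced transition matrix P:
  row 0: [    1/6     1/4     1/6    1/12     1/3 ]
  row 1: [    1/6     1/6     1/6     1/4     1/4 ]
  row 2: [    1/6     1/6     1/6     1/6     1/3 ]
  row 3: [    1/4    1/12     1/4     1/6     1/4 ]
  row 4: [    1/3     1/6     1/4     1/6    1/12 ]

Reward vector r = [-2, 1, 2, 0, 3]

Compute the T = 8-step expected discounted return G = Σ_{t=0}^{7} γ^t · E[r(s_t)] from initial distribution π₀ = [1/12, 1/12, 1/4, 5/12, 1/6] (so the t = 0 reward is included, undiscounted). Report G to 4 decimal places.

G = 2.7658

t=0: π = [0.0833, 0.0833, 0.2500, 0.4167, 0.1667], E[r] = 0.9167, γ^t·E[r] = 0.916667, running G = 0.916667
t=1: π = [0.2292, 0.1389, 0.2153, 0.1667, 0.2500], E[r] = 0.8611, γ^t·E[r] = 0.602778, running G = 1.519444
t=2: π = [0.2222, 0.1719, 0.2014, 0.1591, 0.2454], E[r] = 0.8663, γ^t·E[r] = 0.424497, running G = 1.943941
t=3: π = [0.2208, 0.1719, 0.2004, 0.1625, 0.2444], E[r] = 0.8642, γ^t·E[r] = 0.296436, running G = 2.240377
t=4: π = [0.2209, 0.1715, 0.2006, 0.1626, 0.2444], E[r] = 0.8639, γ^t·E[r] = 0.207420, running G = 2.447798
t=5: π = [0.2209, 0.1715, 0.2006, 0.1625, 0.2444], E[r] = 0.8640, γ^t·E[r] = 0.145212, running G = 2.593010
t=6: π = [0.2209, 0.1715, 0.2006, 0.1625, 0.2444], E[r] = 0.8640, γ^t·E[r] = 0.101647, running G = 2.694656
t=7: π = [0.2209, 0.1715, 0.2006, 0.1625, 0.2444], E[r] = 0.8640, γ^t·E[r] = 0.071153, running G = 2.765809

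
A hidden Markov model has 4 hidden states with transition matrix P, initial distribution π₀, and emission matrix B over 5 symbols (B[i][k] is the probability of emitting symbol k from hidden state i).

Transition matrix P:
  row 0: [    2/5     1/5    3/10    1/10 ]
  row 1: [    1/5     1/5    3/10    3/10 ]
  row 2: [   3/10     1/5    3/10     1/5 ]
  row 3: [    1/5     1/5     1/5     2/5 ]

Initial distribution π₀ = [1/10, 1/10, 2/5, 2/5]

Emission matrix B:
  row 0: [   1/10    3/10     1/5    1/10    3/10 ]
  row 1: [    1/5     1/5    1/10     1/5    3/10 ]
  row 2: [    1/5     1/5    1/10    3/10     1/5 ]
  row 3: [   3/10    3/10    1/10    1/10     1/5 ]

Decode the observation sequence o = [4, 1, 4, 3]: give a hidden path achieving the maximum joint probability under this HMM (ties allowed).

path = [2, 0, 0, 2]

t=0: δ = [3.000e-02, 3.000e-02, 8.000e-02, 8.000e-02]  (obs o_0=4)
t=1: δ = [7.200e-03, 3.200e-03, 4.800e-03, 9.600e-03]  ψ = [2, 2, 2, 3]  (obs o_1=1)
t=2: δ = [8.640e-04, 5.760e-04, 4.320e-04, 7.680e-04]  ψ = [0, 3, 0, 3]  (obs o_2=4)
t=3: δ = [3.456e-05, 3.456e-05, 7.776e-05, 3.072e-05]  ψ = [0, 0, 0, 3]  (obs o_3=3)
backtrack: best end state = 2; path = [2, 0, 0, 2]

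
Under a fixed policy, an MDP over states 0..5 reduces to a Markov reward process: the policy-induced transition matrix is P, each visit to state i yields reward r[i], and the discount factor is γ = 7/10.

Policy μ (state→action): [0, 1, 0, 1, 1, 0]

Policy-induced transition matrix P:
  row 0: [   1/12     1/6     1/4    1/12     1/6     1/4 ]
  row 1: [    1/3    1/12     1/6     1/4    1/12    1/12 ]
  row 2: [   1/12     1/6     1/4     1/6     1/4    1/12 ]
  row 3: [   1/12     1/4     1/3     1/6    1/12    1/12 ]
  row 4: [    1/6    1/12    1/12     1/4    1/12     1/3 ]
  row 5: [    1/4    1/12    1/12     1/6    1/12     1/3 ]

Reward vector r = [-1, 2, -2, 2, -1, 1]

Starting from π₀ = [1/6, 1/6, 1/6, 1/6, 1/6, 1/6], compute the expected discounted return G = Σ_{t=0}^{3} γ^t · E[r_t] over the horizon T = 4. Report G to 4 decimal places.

t=0: π = [0.1667, 0.1667, 0.1667, 0.1667, 0.1667, 0.1667], E[r] = 0.1667, γ^t·E[r] = 0.166667, running G = 0.166667
t=1: π = [0.1667, 0.1389, 0.1944, 0.1806, 0.1250, 0.1944], E[r] = 0.1528, γ^t·E[r] = 0.106944, running G = 0.273611
t=2: π = [0.1609, 0.1435, 0.2002, 0.1748, 0.1296, 0.1910], E[r] = 0.1366, γ^t·E[r] = 0.066921, running G = 0.340532
t=3: π = [0.1618, 0.1426, 0.1992, 0.1760, 0.1301, 0.1903], E[r] = 0.1372, γ^t·E[r] = 0.047043, running G = 0.387576

G = 0.3876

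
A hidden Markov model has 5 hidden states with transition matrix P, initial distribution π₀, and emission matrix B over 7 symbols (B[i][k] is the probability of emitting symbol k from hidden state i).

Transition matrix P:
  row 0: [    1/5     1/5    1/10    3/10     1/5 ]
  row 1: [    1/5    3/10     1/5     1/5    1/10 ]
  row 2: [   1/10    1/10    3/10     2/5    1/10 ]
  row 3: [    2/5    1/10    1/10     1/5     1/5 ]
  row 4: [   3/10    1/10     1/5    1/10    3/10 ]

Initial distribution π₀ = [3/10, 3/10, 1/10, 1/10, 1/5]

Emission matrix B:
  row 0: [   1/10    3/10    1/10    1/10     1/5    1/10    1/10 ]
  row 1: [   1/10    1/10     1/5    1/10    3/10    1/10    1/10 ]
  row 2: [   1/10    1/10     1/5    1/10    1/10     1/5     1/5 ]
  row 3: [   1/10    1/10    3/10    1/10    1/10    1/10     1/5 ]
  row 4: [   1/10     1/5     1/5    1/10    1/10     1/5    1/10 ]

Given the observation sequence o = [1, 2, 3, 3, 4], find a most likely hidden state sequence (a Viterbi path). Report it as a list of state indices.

t=0: δ = [9.000e-02, 3.000e-02, 1.000e-02, 1.000e-02, 4.000e-02]  (obs o_0=1)
t=1: δ = [1.800e-03, 3.600e-03, 1.800e-03, 8.100e-03, 3.600e-03]  ψ = [0, 0, 0, 0, 0]  (obs o_1=2)
t=2: δ = [3.240e-04, 1.080e-04, 8.100e-05, 1.620e-04, 1.620e-04]  ψ = [3, 1, 3, 3, 3]  (obs o_2=3)
t=3: δ = [6.480e-06, 6.480e-06, 3.240e-06, 9.720e-06, 6.480e-06]  ψ = [0, 0, 0, 0, 0]  (obs o_3=3)
t=4: δ = [7.776e-07, 5.832e-07, 1.296e-07, 1.944e-07, 1.944e-07]  ψ = [3, 1, 1, 0, 3]  (obs o_4=4)
backtrack: best end state = 0; path = [0, 3, 0, 3, 0]

path = [0, 3, 0, 3, 0]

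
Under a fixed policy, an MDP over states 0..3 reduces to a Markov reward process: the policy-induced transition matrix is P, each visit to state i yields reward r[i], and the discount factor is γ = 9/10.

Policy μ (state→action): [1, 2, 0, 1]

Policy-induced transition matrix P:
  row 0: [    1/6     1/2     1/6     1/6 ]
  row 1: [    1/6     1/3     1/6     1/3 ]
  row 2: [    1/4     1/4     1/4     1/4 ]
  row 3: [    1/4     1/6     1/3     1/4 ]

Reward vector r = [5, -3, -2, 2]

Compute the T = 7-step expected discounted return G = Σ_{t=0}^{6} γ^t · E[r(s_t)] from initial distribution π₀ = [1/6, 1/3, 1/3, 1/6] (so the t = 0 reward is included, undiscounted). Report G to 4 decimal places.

t=0: π = [0.1667, 0.3333, 0.3333, 0.1667], E[r] = -0.5000, γ^t·E[r] = -0.500000, running G = -0.500000
t=1: π = [0.2083, 0.3056, 0.2222, 0.2639], E[r] = 0.2083, γ^t·E[r] = 0.187500, running G = -0.312500
t=2: π = [0.2072, 0.3056, 0.2292, 0.2581], E[r] = 0.1771, γ^t·E[r] = 0.143438, running G = -0.169063
t=3: π = [0.2073, 0.3057, 0.2288, 0.2582], E[r] = 0.1780, γ^t·E[r] = 0.129727, running G = -0.039336
t=4: π = [0.2072, 0.3058, 0.2288, 0.2582], E[r] = 0.1778, γ^t·E[r] = 0.116643, running G = 0.077307
t=5: π = [0.2072, 0.3058, 0.2288, 0.2582], E[r] = 0.1778, γ^t·E[r] = 0.104990, running G = 0.182297
t=6: π = [0.2072, 0.3058, 0.2288, 0.2582], E[r] = 0.1778, γ^t·E[r] = 0.094492, running G = 0.276789

G = 0.2768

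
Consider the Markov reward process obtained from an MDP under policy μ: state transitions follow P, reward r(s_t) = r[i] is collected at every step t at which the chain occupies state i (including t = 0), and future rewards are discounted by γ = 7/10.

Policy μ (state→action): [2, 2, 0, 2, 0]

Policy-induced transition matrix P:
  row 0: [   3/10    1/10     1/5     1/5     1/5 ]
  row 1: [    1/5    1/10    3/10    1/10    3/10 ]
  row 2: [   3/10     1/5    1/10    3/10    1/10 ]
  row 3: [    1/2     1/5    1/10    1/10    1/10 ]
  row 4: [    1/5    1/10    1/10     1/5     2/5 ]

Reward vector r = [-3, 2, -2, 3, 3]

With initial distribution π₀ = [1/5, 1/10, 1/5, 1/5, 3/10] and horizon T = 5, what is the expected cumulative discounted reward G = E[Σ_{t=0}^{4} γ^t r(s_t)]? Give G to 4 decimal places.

t=0: π = [0.2000, 0.1000, 0.2000, 0.2000, 0.3000], E[r] = 0.7000, γ^t·E[r] = 0.700000, running G = 0.700000
t=1: π = [0.3000, 0.1400, 0.1400, 0.1900, 0.2300], E[r] = 0.3600, γ^t·E[r] = 0.252000, running G = 0.952000
t=2: π = [0.3010, 0.1330, 0.1580, 0.1810, 0.2270], E[r] = 0.2710, γ^t·E[r] = 0.132790, running G = 1.084790
t=3: π = [0.3002, 0.1339, 0.1567, 0.1844, 0.2248], E[r] = 0.2814, γ^t·E[r] = 0.096520, running G = 1.181310
t=4: π = [0.3010, 0.1341, 0.1568, 0.1838, 0.2242], E[r] = 0.2758, γ^t·E[r] = 0.066227, running G = 1.247537

G = 1.2475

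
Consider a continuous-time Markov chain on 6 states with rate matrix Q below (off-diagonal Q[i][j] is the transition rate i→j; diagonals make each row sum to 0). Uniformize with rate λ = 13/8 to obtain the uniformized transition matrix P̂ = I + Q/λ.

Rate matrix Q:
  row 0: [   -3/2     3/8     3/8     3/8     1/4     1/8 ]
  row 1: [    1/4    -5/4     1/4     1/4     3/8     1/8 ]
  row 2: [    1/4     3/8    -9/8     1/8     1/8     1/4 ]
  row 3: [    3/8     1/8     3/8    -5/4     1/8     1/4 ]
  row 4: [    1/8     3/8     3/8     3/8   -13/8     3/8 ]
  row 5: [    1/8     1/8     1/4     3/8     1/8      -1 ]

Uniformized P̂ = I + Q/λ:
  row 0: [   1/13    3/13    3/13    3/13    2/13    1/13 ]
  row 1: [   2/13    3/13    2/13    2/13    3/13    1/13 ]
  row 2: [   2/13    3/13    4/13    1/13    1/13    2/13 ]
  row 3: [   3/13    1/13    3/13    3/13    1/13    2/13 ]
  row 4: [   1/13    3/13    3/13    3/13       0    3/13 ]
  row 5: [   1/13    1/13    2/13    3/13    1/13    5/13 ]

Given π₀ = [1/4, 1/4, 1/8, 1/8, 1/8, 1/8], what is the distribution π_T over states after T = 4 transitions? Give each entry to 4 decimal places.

t=0: π = [0.2500, 0.2500, 0.1250, 0.1250, 0.1250, 0.1250]
t=1: π = [0.1250, 0.1923, 0.2115, 0.1923, 0.1250, 0.1538]
t=2: π = [0.1376, 0.1775, 0.2204, 0.1834, 0.1065, 0.1746]
t=3: π = [0.1358, 0.1757, 0.2206, 0.1832, 0.1066, 0.1781]
t=4: π = [0.1356, 0.1752, 0.2205, 0.1833, 0.1062, 0.1792]

π = [0.1356, 0.1752, 0.2205, 0.1833, 0.1062, 0.1792]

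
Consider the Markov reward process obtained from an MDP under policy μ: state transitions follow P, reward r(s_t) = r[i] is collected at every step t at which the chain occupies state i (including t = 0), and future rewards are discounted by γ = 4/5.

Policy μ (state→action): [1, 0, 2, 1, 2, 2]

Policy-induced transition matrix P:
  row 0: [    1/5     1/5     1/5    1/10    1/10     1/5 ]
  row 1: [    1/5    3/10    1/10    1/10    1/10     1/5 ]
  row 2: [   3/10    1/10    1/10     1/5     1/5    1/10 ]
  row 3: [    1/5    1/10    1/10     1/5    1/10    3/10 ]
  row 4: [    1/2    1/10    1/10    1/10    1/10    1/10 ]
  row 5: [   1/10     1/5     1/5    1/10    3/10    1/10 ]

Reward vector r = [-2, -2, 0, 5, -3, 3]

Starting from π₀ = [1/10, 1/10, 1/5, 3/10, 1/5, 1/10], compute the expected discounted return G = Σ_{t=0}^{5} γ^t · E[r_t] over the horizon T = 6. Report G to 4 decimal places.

G = 0.5875

t=0: π = [0.1000, 0.1000, 0.2000, 0.3000, 0.2000, 0.1000], E[r] = 0.8000, γ^t·E[r] = 0.800000, running G = 0.800000
t=1: π = [0.2700, 0.1400, 0.1200, 0.1500, 0.1400, 0.1800], E[r] = 0.0500, γ^t·E[r] = 0.040000, running G = 0.840000
t=2: π = [0.2360, 0.1730, 0.1450, 0.1270, 0.1480, 0.1710], E[r] = -0.1140, γ^t·E[r] = -0.072960, running G = 0.767040
t=3: π = [0.2418, 0.1753, 0.1407, 0.1272, 0.1487, 0.1663], E[r] = -0.1454, γ^t·E[r] = -0.074445, running G = 0.692595
t=4: π = [0.2421, 0.1759, 0.1408, 0.1268, 0.1473, 0.1672], E[r] = -0.1424, γ^t·E[r] = -0.058339, running G = 0.634256
t=5: π = [0.2416, 0.1761, 0.1409, 0.1268, 0.1475, 0.1672], E[r] = -0.1426, γ^t·E[r] = -0.046727, running G = 0.587528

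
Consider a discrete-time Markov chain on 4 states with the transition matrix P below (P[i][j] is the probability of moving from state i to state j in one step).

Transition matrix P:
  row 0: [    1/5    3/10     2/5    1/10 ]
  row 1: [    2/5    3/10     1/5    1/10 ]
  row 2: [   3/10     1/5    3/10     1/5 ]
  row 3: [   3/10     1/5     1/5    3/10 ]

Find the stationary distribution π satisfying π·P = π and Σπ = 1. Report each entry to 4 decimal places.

π = [0.2959, 0.2551, 0.2880, 0.1610]

Balance equations π_j = Σ_i π_i·P[i][j]:
  π_0 = 1/5·π_0 + 2/5·π_1 + 3/10·π_2 + 3/10·π_3
  π_1 = 3/10·π_0 + 3/10·π_1 + 1/5·π_2 + 1/5·π_3
  π_2 = 2/5·π_0 + 1/5·π_1 + 3/10·π_2 + 1/5·π_3
  normalize: π_0 + π_1 + π_2 + π_3 = 1
Solving the linear system gives exactly π = [29/98, 25/98, 127/441, 71/441].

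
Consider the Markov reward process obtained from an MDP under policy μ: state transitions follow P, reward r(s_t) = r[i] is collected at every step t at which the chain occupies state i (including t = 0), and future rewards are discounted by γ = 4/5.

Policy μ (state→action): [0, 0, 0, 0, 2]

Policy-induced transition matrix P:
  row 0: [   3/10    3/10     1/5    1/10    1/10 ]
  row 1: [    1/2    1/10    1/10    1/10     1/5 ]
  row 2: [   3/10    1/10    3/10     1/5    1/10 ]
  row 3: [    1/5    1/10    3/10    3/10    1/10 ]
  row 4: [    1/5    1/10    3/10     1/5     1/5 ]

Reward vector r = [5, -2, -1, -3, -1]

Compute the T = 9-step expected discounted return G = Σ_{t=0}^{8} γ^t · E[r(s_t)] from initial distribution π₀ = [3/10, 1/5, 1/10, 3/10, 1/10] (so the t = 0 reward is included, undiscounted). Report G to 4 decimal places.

G = 1.0029

t=0: π = [0.3000, 0.2000, 0.1000, 0.3000, 0.1000], E[r] = 0.0000, γ^t·E[r] = 0.000000, running G = 0.000000
t=1: π = [0.3000, 0.1600, 0.2300, 0.1800, 0.1300], E[r] = 0.2800, γ^t·E[r] = 0.224000, running G = 0.224000
t=2: π = [0.3010, 0.1600, 0.2380, 0.1720, 0.1290], E[r] = 0.3020, γ^t·E[r] = 0.193280, running G = 0.417280
t=3: π = [0.3019, 0.1602, 0.2379, 0.1711, 0.1289], E[r] = 0.3090, γ^t·E[r] = 0.158208, running G = 0.575488
t=4: π = [0.3020, 0.1604, 0.2378, 0.1709, 0.1289], E[r] = 0.3101, γ^t·E[r] = 0.127001, running G = 0.702489
t=5: π = [0.3021, 0.1604, 0.2377, 0.1708, 0.1289], E[r] = 0.3105, γ^t·E[r] = 0.101733, running G = 0.804222
t=6: π = [0.3021, 0.1604, 0.2377, 0.1708, 0.1289], E[r] = 0.3105, γ^t·E[r] = 0.081405, running G = 0.885627
t=7: π = [0.3021, 0.1604, 0.2377, 0.1708, 0.1289], E[r] = 0.3106, γ^t·E[r] = 0.065129, running G = 0.950756
t=8: π = [0.3021, 0.1604, 0.2377, 0.1708, 0.1289], E[r] = 0.3106, γ^t·E[r] = 0.052104, running G = 1.002860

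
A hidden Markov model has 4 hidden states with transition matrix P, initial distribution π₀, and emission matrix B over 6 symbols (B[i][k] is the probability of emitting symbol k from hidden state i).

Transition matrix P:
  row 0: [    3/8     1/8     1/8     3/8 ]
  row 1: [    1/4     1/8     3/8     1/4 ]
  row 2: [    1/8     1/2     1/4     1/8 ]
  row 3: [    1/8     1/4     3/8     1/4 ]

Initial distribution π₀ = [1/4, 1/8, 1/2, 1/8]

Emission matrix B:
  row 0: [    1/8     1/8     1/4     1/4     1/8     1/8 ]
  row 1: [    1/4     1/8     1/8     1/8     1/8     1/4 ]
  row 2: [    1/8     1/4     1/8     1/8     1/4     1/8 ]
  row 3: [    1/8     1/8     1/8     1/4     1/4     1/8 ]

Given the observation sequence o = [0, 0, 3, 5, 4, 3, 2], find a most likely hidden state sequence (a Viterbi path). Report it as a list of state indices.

path = [2, 1, 2, 1, 2, 1, 0]

t=0: δ = [3.125e-02, 3.125e-02, 6.250e-02, 1.562e-02]  (obs o_0=0)
t=1: δ = [1.465e-03, 7.812e-03, 1.953e-03, 1.465e-03]  ψ = [0, 2, 2, 0]  (obs o_1=0)
t=2: δ = [4.883e-04, 1.221e-04, 3.662e-04, 4.883e-04]  ψ = [1, 1, 1, 1]  (obs o_2=3)
t=3: δ = [2.289e-05, 4.578e-05, 2.289e-05, 2.289e-05]  ψ = [0, 2, 3, 0]  (obs o_3=5)
t=4: δ = [1.431e-06, 1.431e-06, 4.292e-06, 2.861e-06]  ψ = [1, 2, 1, 1]  (obs o_4=4)
t=5: δ = [1.341e-07, 2.682e-07, 1.341e-07, 1.788e-07]  ψ = [0, 2, 2, 3]  (obs o_5=3)
t=6: δ = [1.676e-08, 8.382e-09, 1.257e-08, 8.382e-09]  ψ = [1, 2, 1, 1]  (obs o_6=2)
backtrack: best end state = 0; path = [2, 1, 2, 1, 2, 1, 0]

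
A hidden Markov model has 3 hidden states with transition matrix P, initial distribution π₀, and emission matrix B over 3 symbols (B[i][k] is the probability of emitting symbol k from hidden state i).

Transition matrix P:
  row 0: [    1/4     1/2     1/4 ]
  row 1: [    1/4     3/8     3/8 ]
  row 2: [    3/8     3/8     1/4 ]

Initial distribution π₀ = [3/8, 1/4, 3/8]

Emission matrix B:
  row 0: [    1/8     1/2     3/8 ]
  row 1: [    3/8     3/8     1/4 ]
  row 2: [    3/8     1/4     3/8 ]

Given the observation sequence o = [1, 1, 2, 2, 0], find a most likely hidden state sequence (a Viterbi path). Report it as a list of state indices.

t=0: δ = [1.875e-01, 9.375e-02, 9.375e-02]  (obs o_0=1)
t=1: δ = [2.344e-02, 3.516e-02, 1.172e-02]  ψ = [0, 0, 0]  (obs o_1=1)
t=2: δ = [3.296e-03, 3.296e-03, 4.944e-03]  ψ = [1, 1, 1]  (obs o_2=2)
t=3: δ = [6.952e-04, 4.635e-04, 4.635e-04]  ψ = [2, 2, 1]  (obs o_3=2)
t=4: δ = [2.173e-05, 1.304e-04, 6.518e-05]  ψ = [0, 0, 0]  (obs o_4=0)
backtrack: best end state = 1; path = [0, 1, 2, 0, 1]

path = [0, 1, 2, 0, 1]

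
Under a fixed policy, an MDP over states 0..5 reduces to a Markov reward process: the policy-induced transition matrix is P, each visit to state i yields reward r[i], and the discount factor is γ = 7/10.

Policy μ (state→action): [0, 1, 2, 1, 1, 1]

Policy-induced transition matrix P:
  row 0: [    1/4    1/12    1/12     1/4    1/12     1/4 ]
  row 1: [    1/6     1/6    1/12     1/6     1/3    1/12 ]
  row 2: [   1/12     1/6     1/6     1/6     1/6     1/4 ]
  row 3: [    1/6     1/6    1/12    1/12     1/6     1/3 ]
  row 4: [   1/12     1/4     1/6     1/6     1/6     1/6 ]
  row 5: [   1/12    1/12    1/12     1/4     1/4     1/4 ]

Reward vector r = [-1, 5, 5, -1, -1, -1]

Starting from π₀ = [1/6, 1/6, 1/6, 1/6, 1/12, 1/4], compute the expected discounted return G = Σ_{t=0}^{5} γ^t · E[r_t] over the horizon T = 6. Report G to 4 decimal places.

t=0: π = [0.1667, 0.1667, 0.1667, 0.1667, 0.0833, 0.2500], E[r] = 1.0000, γ^t·E[r] = 1.000000, running G = 1.000000
t=1: π = [0.1389, 0.1389, 0.1042, 0.1875, 0.2014, 0.2292], E[r] = 0.4583, γ^t·E[r] = 0.320833, running G = 1.320833
t=2: π = [0.1337, 0.1528, 0.1088, 0.1817, 0.1973, 0.2257], E[r] = 0.5694, γ^t·E[r] = 0.279028, running G = 1.599861
t=3: π = [0.1335, 0.1532, 0.1088, 0.1815, 0.1998, 0.2232], E[r] = 0.5720, γ^t·E[r] = 0.196213, running G = 1.796074
t=4: π = [0.1335, 0.1536, 0.1091, 0.1813, 0.1997, 0.2229], E[r] = 0.5759, γ^t·E[r] = 0.138264, running G = 1.934337
t=5: π = [0.1335, 0.1536, 0.1091, 0.1813, 0.1997, 0.2229], E[r] = 0.5760, γ^t·E[r] = 0.096807, running G = 2.031145

G = 2.0311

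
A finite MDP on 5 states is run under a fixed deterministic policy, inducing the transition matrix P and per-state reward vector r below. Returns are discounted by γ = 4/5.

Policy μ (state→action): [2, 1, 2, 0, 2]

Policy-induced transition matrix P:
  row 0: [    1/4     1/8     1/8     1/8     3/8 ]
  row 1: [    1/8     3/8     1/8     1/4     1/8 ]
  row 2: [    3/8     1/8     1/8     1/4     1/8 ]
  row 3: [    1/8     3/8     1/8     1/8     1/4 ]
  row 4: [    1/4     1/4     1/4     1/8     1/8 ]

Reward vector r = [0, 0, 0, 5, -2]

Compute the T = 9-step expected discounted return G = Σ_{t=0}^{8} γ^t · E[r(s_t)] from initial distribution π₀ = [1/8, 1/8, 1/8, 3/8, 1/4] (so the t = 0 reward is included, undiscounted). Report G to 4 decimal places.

t=0: π = [0.1250, 0.1250, 0.1250, 0.3750, 0.2500], E[r] = 1.3750, γ^t·E[r] = 1.375000, running G = 1.375000
t=1: π = [0.2031, 0.2813, 0.1563, 0.1563, 0.2031], E[r] = 0.3750, γ^t·E[r] = 0.300000, running G = 1.675000
t=2: π = [0.2148, 0.2598, 0.1504, 0.1797, 0.1953], E[r] = 0.5078, γ^t·E[r] = 0.325000, running G = 2.000000
t=3: π = [0.2139, 0.2593, 0.1494, 0.1763, 0.2012], E[r] = 0.4790, γ^t·E[r] = 0.245250, running G = 2.245250
t=4: π = [0.2142, 0.2590, 0.1501, 0.1761, 0.2005], E[r] = 0.4794, γ^t·E[r] = 0.196375, running G = 2.441625
t=5: π = [0.2144, 0.2588, 0.1501, 0.1761, 0.2006], E[r] = 0.4796, γ^t·E[r] = 0.157155, running G = 2.598780
t=6: π = [0.2144, 0.2588, 0.1501, 0.1761, 0.2006], E[r] = 0.4793, γ^t·E[r] = 0.125656, running G = 2.724436
t=7: π = [0.2144, 0.2588, 0.1501, 0.1761, 0.2006], E[r] = 0.4793, γ^t·E[r] = 0.100524, running G = 2.824960
t=8: π = [0.2144, 0.2588, 0.1501, 0.1761, 0.2006], E[r] = 0.4793, γ^t·E[r] = 0.080418, running G = 2.905378

G = 2.9054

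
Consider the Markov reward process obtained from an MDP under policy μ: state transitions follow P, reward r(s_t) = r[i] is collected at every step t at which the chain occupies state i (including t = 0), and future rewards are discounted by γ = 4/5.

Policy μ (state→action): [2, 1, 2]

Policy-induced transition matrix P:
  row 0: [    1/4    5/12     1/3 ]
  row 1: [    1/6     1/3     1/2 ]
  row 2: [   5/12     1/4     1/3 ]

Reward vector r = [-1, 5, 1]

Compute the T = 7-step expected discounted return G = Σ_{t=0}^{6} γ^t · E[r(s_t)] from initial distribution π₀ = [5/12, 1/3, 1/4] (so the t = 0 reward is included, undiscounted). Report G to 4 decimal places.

G = 6.6953

t=0: π = [0.4167, 0.3333, 0.2500], E[r] = 1.5000, γ^t·E[r] = 1.500000, running G = 1.500000
t=1: π = [0.2639, 0.3472, 0.3889], E[r] = 1.8611, γ^t·E[r] = 1.488889, running G = 2.988889
t=2: π = [0.2859, 0.3229, 0.3912], E[r] = 1.7199, γ^t·E[r] = 1.100741, running G = 4.089630
t=3: π = [0.2883, 0.3246, 0.3872], E[r] = 1.7216, γ^t·E[r] = 0.881481, running G = 4.971111
t=4: π = [0.2875, 0.3251, 0.3874], E[r] = 1.7254, γ^t·E[r] = 0.706733, running G = 5.677844
t=5: π = [0.2875, 0.3250, 0.3875], E[r] = 1.7251, γ^t·E[r] = 0.565267, running G = 6.243111
t=6: π = [0.2875, 0.3250, 0.3875], E[r] = 1.7250, γ^t·E[r] = 0.452194, running G = 6.695305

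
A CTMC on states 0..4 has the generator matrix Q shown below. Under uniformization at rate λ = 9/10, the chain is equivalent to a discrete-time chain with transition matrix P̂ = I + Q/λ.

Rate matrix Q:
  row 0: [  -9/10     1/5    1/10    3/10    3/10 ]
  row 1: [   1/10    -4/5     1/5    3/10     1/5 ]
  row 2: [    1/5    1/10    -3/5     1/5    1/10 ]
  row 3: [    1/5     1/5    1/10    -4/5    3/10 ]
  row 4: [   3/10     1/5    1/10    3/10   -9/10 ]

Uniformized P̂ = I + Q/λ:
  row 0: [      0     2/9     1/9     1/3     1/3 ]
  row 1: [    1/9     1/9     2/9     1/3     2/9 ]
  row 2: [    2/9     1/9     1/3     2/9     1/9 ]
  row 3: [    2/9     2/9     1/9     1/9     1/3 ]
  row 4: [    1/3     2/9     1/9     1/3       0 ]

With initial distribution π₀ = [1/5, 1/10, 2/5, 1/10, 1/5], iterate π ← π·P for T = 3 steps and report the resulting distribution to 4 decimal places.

π = [0.1857, 0.1826, 0.1704, 0.2580, 0.2033]

t=0: π = [0.2000, 0.1000, 0.4000, 0.1000, 0.2000]
t=1: π = [0.1889, 0.1667, 0.2111, 0.2667, 0.1667]
t=2: π = [0.1802, 0.1802, 0.1765, 0.2506, 0.2123]
t=3: π = [0.1857, 0.1826, 0.1704, 0.2580, 0.2033]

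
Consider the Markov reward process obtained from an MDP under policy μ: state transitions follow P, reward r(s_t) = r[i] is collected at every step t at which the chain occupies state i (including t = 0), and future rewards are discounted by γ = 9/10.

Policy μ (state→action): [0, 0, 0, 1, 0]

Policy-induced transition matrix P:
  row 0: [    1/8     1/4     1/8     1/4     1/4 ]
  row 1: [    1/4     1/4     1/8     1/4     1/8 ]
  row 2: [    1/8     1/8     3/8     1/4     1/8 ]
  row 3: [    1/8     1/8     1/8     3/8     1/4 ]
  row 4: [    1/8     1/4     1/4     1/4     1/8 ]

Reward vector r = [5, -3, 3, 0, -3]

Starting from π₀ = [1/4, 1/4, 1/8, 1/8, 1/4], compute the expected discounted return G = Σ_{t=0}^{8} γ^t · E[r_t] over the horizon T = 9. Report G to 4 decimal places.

t=0: π = [0.2500, 0.2500, 0.1250, 0.1250, 0.2500], E[r] = 0.1250, γ^t·E[r] = 0.125000, running G = 0.125000
t=1: π = [0.1563, 0.2188, 0.1875, 0.2656, 0.1719], E[r] = 0.1719, γ^t·E[r] = 0.154688, running G = 0.279688
t=2: π = [0.1523, 0.1934, 0.1934, 0.2832, 0.1777], E[r] = 0.2285, γ^t·E[r] = 0.185098, running G = 0.464785
t=3: π = [0.1492, 0.1904, 0.1956, 0.2854, 0.1794], E[r] = 0.2229, γ^t·E[r] = 0.162494, running G = 0.627280
t=4: π = [0.1488, 0.1899, 0.1963, 0.2857, 0.1793], E[r] = 0.2254, γ^t·E[r] = 0.147867, running G = 0.775146
t=5: π = [0.1487, 0.1898, 0.1965, 0.2857, 0.1793], E[r] = 0.2260, γ^t·E[r] = 0.133438, running G = 0.908585
t=6: π = [0.1487, 0.1897, 0.1965, 0.2857, 0.1793], E[r] = 0.2261, γ^t·E[r] = 0.120168, running G = 1.028752
t=7: π = [0.1487, 0.1897, 0.1965, 0.2857, 0.1793], E[r] = 0.2262, γ^t·E[r] = 0.108168, running G = 1.136920
t=8: π = [0.1487, 0.1897, 0.1965, 0.2857, 0.1793], E[r] = 0.2262, γ^t·E[r] = 0.097355, running G = 1.234275

G = 1.2343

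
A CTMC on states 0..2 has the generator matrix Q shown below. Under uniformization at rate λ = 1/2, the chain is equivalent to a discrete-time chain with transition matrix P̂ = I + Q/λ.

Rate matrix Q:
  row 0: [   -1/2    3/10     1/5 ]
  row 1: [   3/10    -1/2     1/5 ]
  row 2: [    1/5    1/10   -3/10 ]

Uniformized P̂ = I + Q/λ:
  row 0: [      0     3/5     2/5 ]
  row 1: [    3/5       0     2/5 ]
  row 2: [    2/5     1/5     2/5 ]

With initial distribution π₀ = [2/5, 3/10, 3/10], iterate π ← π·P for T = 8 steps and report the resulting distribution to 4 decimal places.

t=0: π = [0.4000, 0.3000, 0.3000]
t=1: π = [0.3000, 0.3000, 0.4000]
t=2: π = [0.3400, 0.2600, 0.4000]
t=3: π = [0.3160, 0.2840, 0.4000]
t=4: π = [0.3304, 0.2696, 0.4000]
t=5: π = [0.3218, 0.2782, 0.4000]
t=6: π = [0.3269, 0.2731, 0.4000]
t=7: π = [0.3238, 0.2762, 0.4000]
t=8: π = [0.3257, 0.2743, 0.4000]

π = [0.3257, 0.2743, 0.4000]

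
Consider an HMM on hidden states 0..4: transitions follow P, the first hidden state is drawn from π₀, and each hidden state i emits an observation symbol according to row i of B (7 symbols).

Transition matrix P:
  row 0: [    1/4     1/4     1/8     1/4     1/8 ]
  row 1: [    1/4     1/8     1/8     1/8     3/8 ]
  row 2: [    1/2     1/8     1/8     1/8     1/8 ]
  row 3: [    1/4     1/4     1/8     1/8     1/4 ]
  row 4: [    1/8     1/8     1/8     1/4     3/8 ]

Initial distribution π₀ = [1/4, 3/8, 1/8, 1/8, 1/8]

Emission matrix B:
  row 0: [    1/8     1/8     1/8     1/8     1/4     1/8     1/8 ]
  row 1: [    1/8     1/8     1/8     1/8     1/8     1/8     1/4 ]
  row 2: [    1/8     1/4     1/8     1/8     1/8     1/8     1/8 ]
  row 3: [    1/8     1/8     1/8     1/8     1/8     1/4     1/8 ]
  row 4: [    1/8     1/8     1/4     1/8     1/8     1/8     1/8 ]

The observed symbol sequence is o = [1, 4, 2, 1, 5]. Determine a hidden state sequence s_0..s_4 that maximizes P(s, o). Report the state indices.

t=0: δ = [3.125e-02, 4.688e-02, 3.125e-02, 1.562e-02, 1.562e-02]  (obs o_0=1)
t=1: δ = [3.906e-03, 9.766e-04, 7.324e-04, 9.766e-04, 2.197e-03]  ψ = [2, 0, 1, 0, 1]  (obs o_1=4)
t=2: δ = [1.221e-04, 1.221e-04, 6.104e-05, 1.221e-04, 2.060e-04]  ψ = [0, 0, 0, 0, 4]  (obs o_2=2)
t=3: δ = [3.815e-06, 3.815e-06, 6.437e-06, 6.437e-06, 9.656e-06]  ψ = [0, 0, 4, 4, 4]  (obs o_3=1)
t=4: δ = [4.023e-07, 2.012e-07, 1.509e-07, 6.035e-07, 4.526e-07]  ψ = [2, 3, 4, 4, 4]  (obs o_4=5)
backtrack: best end state = 3; path = [1, 4, 4, 4, 3]

path = [1, 4, 4, 4, 3]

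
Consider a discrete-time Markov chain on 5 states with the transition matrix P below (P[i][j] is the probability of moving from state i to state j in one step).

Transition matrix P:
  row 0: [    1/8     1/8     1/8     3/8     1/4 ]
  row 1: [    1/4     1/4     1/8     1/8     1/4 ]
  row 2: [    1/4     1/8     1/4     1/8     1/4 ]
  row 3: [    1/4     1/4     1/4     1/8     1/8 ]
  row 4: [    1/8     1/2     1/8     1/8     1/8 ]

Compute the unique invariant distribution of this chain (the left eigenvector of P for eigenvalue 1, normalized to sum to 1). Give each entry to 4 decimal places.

π = [0.1997, 0.2548, 0.1678, 0.1749, 0.2028]

Balance equations π_j = Σ_i π_i·P[i][j]:
  π_0 = 1/8·π_0 + 1/4·π_1 + 1/4·π_2 + 1/4·π_3 + 1/8·π_4
  π_1 = 1/8·π_0 + 1/4·π_1 + 1/8·π_2 + 1/4·π_3 + 1/2·π_4
  π_2 = 1/8·π_0 + 1/8·π_1 + 1/4·π_2 + 1/4·π_3 + 1/8·π_4
  π_3 = 3/8·π_0 + 1/8·π_1 + 1/8·π_2 + 1/8·π_3 + 1/8·π_4
  normalize: π_0 + π_1 + π_2 + π_3 + π_4 = 1
Solving the linear system gives exactly π = [129/646, 576/2261, 759/4522, 113/646, 131/646].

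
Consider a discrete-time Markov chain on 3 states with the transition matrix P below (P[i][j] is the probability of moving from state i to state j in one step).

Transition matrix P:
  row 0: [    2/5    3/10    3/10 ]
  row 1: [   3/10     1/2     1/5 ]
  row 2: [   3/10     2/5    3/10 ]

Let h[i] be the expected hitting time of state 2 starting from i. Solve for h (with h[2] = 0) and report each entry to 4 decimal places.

h = [3.8095, 4.2857, 0.0000]

First-step conditioning: h[2] = 0; for i ≠ 2, h[i] = 1 + Σ_k P[i][k]·h[k].
  h[0] = 1 + 2/5·h[0] + 3/10·h[1]
  h[1] = 1 + 3/10·h[0] + 1/2·h[1]
Solving the 2×2 linear system over states ≠ 2 gives exactly h = [80/21, 30/7, 0] (h[2] = 0 is the target).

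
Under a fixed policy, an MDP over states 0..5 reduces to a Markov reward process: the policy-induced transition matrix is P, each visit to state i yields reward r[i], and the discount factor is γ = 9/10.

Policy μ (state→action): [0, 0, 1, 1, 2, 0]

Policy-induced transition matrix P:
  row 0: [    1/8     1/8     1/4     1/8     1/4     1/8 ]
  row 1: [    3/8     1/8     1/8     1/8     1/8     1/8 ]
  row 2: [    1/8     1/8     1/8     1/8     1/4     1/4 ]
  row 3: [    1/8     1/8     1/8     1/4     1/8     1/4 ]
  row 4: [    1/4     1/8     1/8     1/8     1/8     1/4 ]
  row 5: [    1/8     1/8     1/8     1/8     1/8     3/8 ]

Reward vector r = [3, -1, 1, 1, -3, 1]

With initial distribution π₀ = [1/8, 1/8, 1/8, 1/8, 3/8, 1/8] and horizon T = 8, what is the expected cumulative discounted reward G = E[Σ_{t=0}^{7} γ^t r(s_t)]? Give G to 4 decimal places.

t=0: π = [0.1250, 0.1250, 0.1250, 0.1250, 0.3750, 0.1250], E[r] = -0.5000, γ^t·E[r] = -0.500000, running G = -0.500000
t=1: π = [0.2031, 0.1250, 0.1406, 0.1406, 0.1563, 0.2344], E[r] = 0.5313, γ^t·E[r] = 0.478125, running G = -0.021875
t=2: π = [0.1758, 0.1250, 0.1504, 0.1426, 0.1680, 0.2383], E[r] = 0.4297, γ^t·E[r] = 0.348047, running G = 0.326172
t=3: π = [0.1772, 0.1250, 0.1470, 0.1428, 0.1658, 0.2422], E[r] = 0.4414, γ^t·E[r] = 0.321785, running G = 0.647957
t=4: π = [0.1770, 0.1250, 0.1472, 0.1429, 0.1655, 0.2425], E[r] = 0.4418, γ^t·E[r] = 0.289887, running G = 0.937844
t=5: π = [0.1769, 0.1250, 0.1471, 0.1429, 0.1655, 0.2426], E[r] = 0.4418, γ^t·E[r] = 0.260889, running G = 1.198733
t=6: π = [0.1769, 0.1250, 0.1471, 0.1429, 0.1655, 0.2426], E[r] = 0.4418, γ^t·E[r] = 0.234816, running G = 1.433549
t=7: π = [0.1769, 0.1250, 0.1471, 0.1429, 0.1655, 0.2426], E[r] = 0.4418, γ^t·E[r] = 0.211335, running G = 1.644884

G = 1.6449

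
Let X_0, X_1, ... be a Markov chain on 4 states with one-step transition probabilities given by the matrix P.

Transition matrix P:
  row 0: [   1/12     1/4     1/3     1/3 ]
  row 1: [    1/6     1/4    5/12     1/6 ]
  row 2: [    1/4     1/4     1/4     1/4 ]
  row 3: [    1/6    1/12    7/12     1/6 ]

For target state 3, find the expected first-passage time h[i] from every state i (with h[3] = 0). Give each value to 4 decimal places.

h = [3.7818, 4.4364, 4.0727, 0.0000]

First-step conditioning: h[3] = 0; for i ≠ 3, h[i] = 1 + Σ_k P[i][k]·h[k].
  h[0] = 1 + 1/12·h[0] + 1/4·h[1] + 1/3·h[2]
  h[1] = 1 + 1/6·h[0] + 1/4·h[1] + 5/12·h[2]
  h[2] = 1 + 1/4·h[0] + 1/4·h[1] + 1/4·h[2]
Solving the 3×3 linear system over states ≠ 3 gives exactly h = [208/55, 244/55, 224/55, 0] (h[3] = 0 is the target).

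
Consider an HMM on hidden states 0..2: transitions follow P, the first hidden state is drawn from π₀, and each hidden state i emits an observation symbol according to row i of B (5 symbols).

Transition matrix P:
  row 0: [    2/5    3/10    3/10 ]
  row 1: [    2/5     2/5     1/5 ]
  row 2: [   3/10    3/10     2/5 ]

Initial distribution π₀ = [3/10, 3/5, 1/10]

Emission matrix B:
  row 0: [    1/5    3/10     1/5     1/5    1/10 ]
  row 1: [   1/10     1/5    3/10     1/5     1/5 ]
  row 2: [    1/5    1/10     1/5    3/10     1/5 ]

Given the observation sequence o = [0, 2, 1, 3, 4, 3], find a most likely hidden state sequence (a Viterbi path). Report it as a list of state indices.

path = [1, 1, 0, 2, 2, 2]

t=0: δ = [6.000e-02, 6.000e-02, 2.000e-02]  (obs o_0=0)
t=1: δ = [4.800e-03, 7.200e-03, 3.600e-03]  ψ = [0, 1, 0]  (obs o_1=2)
t=2: δ = [8.640e-04, 5.760e-04, 1.440e-04]  ψ = [1, 1, 0]  (obs o_2=1)
t=3: δ = [6.912e-05, 5.184e-05, 7.776e-05]  ψ = [0, 0, 0]  (obs o_3=3)
t=4: δ = [2.765e-06, 4.666e-06, 6.221e-06]  ψ = [0, 2, 2]  (obs o_4=4)
t=5: δ = [3.732e-07, 3.732e-07, 7.465e-07]  ψ = [1, 1, 2]  (obs o_5=3)
backtrack: best end state = 2; path = [1, 1, 0, 2, 2, 2]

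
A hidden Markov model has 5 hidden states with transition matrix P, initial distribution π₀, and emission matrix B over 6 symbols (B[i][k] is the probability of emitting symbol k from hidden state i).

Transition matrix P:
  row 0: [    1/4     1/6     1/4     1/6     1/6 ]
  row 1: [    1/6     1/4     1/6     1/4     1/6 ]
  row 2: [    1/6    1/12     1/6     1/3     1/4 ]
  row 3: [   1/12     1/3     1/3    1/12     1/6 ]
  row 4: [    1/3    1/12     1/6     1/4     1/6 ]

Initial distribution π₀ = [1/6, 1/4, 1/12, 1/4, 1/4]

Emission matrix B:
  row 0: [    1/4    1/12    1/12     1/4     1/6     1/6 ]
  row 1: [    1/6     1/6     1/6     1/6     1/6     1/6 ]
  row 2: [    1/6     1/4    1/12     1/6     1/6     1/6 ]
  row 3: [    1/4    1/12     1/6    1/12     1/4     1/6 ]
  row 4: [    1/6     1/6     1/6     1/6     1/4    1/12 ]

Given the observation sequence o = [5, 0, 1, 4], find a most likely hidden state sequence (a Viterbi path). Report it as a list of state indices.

t=0: δ = [2.778e-02, 4.167e-02, 1.389e-02, 4.167e-02, 2.083e-02]  (obs o_0=5)
t=1: δ = [1.736e-03, 2.315e-03, 2.315e-03, 2.604e-03, 1.157e-03]  ψ = [0, 3, 3, 1, 1]  (obs o_1=0)
t=2: δ = [3.617e-05, 1.447e-04, 2.170e-04, 6.430e-05, 9.645e-05]  ψ = [0, 3, 3, 2, 2]  (obs o_2=1)
t=3: δ = [6.028e-06, 6.028e-06, 6.028e-06, 1.808e-05, 1.356e-05]  ψ = [2, 1, 2, 2, 2]  (obs o_3=4)
backtrack: best end state = 3; path = [1, 3, 2, 3]

path = [1, 3, 2, 3]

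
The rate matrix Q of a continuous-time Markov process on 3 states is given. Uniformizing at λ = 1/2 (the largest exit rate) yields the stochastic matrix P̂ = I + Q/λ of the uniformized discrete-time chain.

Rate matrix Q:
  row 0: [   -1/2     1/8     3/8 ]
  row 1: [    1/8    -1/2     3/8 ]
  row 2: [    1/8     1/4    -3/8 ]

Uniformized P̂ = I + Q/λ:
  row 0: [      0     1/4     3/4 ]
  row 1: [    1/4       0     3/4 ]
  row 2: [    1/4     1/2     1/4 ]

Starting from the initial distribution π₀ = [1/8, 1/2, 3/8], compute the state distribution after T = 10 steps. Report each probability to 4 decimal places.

π = [0.2000, 0.3001, 0.4999]

t=0: π = [0.1250, 0.5000, 0.3750]
t=1: π = [0.2188, 0.2188, 0.5625]
t=2: π = [0.1953, 0.3359, 0.4688]
t=3: π = [0.2012, 0.2832, 0.5156]
t=4: π = [0.1997, 0.3081, 0.4922]
t=5: π = [0.2001, 0.2960, 0.5039]
t=6: π = [0.2000, 0.3020, 0.4980]
t=7: π = [0.2000, 0.2990, 0.5010]
t=8: π = [0.2000, 0.3005, 0.4995]
t=9: π = [0.2000, 0.2998, 0.5002]
t=10: π = [0.2000, 0.3001, 0.4999]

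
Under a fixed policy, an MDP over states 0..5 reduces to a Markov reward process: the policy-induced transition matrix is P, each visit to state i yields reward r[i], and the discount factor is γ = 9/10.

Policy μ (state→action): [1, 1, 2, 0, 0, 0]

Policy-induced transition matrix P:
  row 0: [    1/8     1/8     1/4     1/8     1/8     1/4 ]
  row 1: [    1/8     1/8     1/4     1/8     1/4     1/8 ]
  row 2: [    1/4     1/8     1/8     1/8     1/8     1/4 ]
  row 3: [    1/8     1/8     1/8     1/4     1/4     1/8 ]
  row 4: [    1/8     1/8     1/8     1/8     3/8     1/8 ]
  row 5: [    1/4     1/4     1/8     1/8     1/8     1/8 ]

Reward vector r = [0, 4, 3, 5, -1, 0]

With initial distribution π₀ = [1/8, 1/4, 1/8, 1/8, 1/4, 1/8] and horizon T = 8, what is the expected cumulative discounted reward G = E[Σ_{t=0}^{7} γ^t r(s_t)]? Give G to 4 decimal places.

G = 9.1040

t=0: π = [0.1250, 0.2500, 0.1250, 0.1250, 0.2500, 0.1250], E[r] = 1.7500, γ^t·E[r] = 1.750000, running G = 1.750000
t=1: π = [0.1563, 0.1406, 0.1719, 0.1406, 0.2344, 0.1563], E[r] = 1.5469, γ^t·E[r] = 1.392188, running G = 3.142188
t=2: π = [0.1660, 0.1445, 0.1621, 0.1426, 0.2188, 0.1660], E[r] = 1.5586, γ^t·E[r] = 1.262461, running G = 4.404648
t=3: π = [0.1660, 0.1458, 0.1638, 0.1428, 0.2156, 0.1660], E[r] = 1.5730, γ^t·E[r] = 1.146716, running G = 5.551364
t=4: π = [0.1662, 0.1458, 0.1640, 0.1429, 0.2150, 0.1662], E[r] = 1.5742, γ^t·E[r] = 1.032845, running G = 6.584209
t=5: π = [0.1663, 0.1458, 0.1640, 0.1429, 0.2148, 0.1663], E[r] = 1.5746, γ^t·E[r] = 0.929770, running G = 7.513979
t=6: π = [0.1663, 0.1458, 0.1640, 0.1429, 0.2148, 0.1663], E[r] = 1.5747, γ^t·E[r] = 0.836839, running G = 8.350817
t=7: π = [0.1663, 0.1458, 0.1640, 0.1429, 0.2148, 0.1663], E[r] = 1.5747, γ^t·E[r] = 0.753163, running G = 9.103981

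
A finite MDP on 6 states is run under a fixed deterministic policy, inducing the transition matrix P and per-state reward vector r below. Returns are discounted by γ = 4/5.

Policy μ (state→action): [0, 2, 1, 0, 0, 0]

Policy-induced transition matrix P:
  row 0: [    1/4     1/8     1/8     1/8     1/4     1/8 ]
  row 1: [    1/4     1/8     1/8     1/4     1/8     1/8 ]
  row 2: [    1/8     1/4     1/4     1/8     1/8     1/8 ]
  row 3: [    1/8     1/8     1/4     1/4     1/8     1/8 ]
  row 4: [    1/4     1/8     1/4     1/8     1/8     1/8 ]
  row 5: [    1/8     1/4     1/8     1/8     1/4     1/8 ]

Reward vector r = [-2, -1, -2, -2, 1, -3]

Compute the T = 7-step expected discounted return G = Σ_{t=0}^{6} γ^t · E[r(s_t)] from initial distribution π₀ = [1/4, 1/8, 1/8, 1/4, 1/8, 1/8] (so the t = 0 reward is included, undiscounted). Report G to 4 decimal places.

G = -5.9456

t=0: π = [0.2500, 0.1250, 0.1250, 0.2500, 0.1250, 0.1250], E[r] = -1.6250, γ^t·E[r] = -1.625000, running G = -1.625000
t=1: π = [0.1875, 0.1563, 0.1875, 0.1719, 0.1719, 0.1250], E[r] = -1.4531, γ^t·E[r] = -1.162500, running G = -2.787500
t=2: π = [0.1895, 0.1641, 0.1914, 0.1660, 0.1641, 0.1250], E[r] = -1.4688, γ^t·E[r] = -0.940000, running G = -3.727500
t=3: π = [0.1897, 0.1646, 0.1902, 0.1663, 0.1643, 0.1250], E[r] = -1.4675, γ^t·E[r] = -0.751375, running G = -4.478875
t=4: π = [0.1898, 0.1644, 0.1901, 0.1664, 0.1643, 0.1250], E[r] = -1.4676, γ^t·E[r] = -0.601125, running G = -5.080000
t=5: π = [0.1898, 0.1644, 0.1901, 0.1663, 0.1644, 0.1250], E[r] = -1.4676, γ^t·E[r] = -0.480889, running G = -5.560889
t=6: π = [0.1898, 0.1644, 0.1901, 0.1663, 0.1644, 0.1250], E[r] = -1.4676, γ^t·E[r] = -0.384711, running G = -5.945600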